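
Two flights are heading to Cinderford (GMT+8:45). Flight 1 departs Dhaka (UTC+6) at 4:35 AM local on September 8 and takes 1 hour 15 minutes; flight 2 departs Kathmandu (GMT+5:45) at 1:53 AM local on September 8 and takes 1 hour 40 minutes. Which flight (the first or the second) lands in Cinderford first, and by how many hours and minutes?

Flight 1 in UTC: 4:35 AM − 6:00 = 10:35 PM on Sep 7.
+1 hour 15 minutes → arrive 11:50 PM UTC on Sep 7.
Flight 2 in UTC: 1:53 AM − 5:45 = 8:08 PM on Sep 7.
+1 hour 40 minutes → arrive 9:48 PM UTC on Sep 7.
Flight 2 lands earlier by 2 hours 2 minutes.

the second, by 2 hours 2 minutes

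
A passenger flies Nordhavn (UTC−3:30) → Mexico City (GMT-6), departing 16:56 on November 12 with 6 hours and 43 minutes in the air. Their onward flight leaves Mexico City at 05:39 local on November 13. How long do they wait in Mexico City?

8 hours 30 minutes

Convert departure to UTC: 16:56 + 3:30 = 20:26 UTC on Nov 12.
Add 6 hours and 43 minutes flight time → 03:09 UTC (Nov 13).
Mexico City is UTC−6:00, so local arrival = 03:09 − 6:00 = 21:09 on Nov 12.
Layover = 05:39 − 21:09 (+1 day) = 8 hours 30 minutes.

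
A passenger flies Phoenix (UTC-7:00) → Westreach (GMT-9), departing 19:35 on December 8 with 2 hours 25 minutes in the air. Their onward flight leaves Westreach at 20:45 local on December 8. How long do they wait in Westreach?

Convert departure to UTC: 19:35 + 7:00 = 02:35 UTC on Dec 9.
Add 2 hours 25 minutes flight time → 05:00 UTC.
Westreach is UTC−9:00, so local arrival = 05:00 − 9:00 = 20:00 on Dec 8.
Layover = 20:45 − 20:00 = 45 minutes.

45 minutes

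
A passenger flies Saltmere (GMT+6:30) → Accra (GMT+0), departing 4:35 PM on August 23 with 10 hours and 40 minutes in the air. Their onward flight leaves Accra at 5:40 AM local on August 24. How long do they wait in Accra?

Convert departure to UTC: 4:35 PM − 6:30 = 10:05 AM UTC on Aug 23.
Add 10 hours and 40 minutes flight time → 8:45 PM UTC.
Accra is UTC+0, so local arrival is the same: 8:45 PM on Aug 23.
Layover = 5:40 AM − 8:45 PM (+1 day) = 8 hours 55 minutes.

8 hours 55 minutes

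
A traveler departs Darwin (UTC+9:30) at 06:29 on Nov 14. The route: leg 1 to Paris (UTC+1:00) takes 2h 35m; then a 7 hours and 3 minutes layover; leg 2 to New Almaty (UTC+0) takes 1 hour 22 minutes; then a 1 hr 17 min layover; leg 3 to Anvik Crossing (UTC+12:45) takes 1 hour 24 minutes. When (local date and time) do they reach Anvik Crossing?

Convert departure to UTC: 06:29 − 9:30 = 20:59 UTC on Nov 13.
Add 2 hours 35 minutes leg 1 → 23:34 UTC.
Add 7 hours 3 minutes layover in Paris → 06:37 UTC (Nov 14).
Add 1 hour and 22 minutes leg 2 → 07:59 UTC.
Add 1 hour 17 minutes layover in New Almaty → 09:16 UTC.
Add 1 hour and 24 minutes leg 3 → 10:40 UTC.
Anvik Crossing is UTC+12:45, so local arrival = 10:40 + 12:45 = 23:25 on Nov 14.

23:25 on November 14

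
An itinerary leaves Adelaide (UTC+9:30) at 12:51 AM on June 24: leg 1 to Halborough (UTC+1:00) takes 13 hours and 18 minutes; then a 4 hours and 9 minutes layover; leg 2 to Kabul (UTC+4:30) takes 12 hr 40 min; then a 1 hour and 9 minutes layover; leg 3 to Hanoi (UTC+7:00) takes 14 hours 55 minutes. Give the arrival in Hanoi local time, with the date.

8:32 PM on Jun 25

Convert departure to UTC: 12:51 AM − 9:30 = 3:21 PM UTC on Jun 23.
Add 13 hours 18 minutes leg 1 → 4:39 AM UTC (Jun 24).
Add 4 hours 9 minutes layover in Halborough → 8:48 AM UTC.
Add 12 hours 40 minutes leg 2 → 9:28 PM UTC.
Add 1 hour 9 minutes layover in Kabul → 10:37 PM UTC.
Add 14 hours 55 minutes leg 3 → 1:32 PM UTC (Jun 25).
Hanoi is UTC+7:00, so local arrival = 1:32 PM + 7:00 = 8:32 PM on Jun 25.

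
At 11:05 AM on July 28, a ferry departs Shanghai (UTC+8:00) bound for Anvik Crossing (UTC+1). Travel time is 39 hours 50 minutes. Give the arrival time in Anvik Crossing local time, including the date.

7:55 PM on July 29

Convert departure to UTC: 11:05 AM − 8:00 = 3:05 AM UTC on Jul 28.
Add 39 hours 50 minutes travel time → 6:55 PM UTC (Jul 29).
Anvik Crossing is UTC+1:00, so local arrival = 6:55 PM + 1:00 = 7:55 PM on Jul 29.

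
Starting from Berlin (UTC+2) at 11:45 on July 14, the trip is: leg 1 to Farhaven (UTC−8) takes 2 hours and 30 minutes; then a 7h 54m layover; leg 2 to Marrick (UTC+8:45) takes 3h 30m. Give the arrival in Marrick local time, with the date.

Convert departure to UTC: 11:45 − 2:00 = 09:45 UTC on Jul 14.
Add 2 hours and 30 minutes leg 1 → 12:15 UTC.
Add 7 hours and 54 minutes layover in Farhaven → 20:09 UTC.
Add 3 hours 30 minutes leg 2 → 23:39 UTC.
Marrick is UTC+8:45, so local arrival = 23:39 + 8:45 = 08:24 on Jul 15.

08:24 on Jul 15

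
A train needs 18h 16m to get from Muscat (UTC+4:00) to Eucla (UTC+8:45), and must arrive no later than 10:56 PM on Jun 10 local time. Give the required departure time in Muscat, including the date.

11:55 PM on June 9

Target arrival in UTC: 10:56 PM − 8:45 = 2:11 PM on Jun 10.
Subtract 18 hours 16 minutes → departure 7:55 PM UTC on Jun 9.
Muscat is UTC+4:00: 7:55 PM + 4:00 = 11:55 PM on Jun 9.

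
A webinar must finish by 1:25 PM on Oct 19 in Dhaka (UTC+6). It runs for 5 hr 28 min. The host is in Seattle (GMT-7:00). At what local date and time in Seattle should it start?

6:57 PM on October 18

Target end time in UTC: 1:25 PM − 6:00 = 7:25 AM on Oct 19.
Subtract 5 hours and 28 minutes → start 1:57 AM UTC on Oct 19.
Seattle is UTC−7:00: 1:57 AM − 7:00 = 6:57 PM on Oct 18.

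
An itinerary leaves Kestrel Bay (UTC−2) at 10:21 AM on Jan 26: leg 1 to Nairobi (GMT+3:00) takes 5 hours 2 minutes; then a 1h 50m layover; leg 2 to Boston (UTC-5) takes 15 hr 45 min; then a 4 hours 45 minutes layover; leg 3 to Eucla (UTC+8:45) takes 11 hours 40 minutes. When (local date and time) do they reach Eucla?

12:08 PM on January 28

Convert departure to UTC: 10:21 AM + 2:00 = 12:21 PM UTC on Jan 26.
Add 5 hours and 2 minutes leg 1 → 5:23 PM UTC.
Add 1 hour and 50 minutes layover in Nairobi → 7:13 PM UTC.
Add 15 hours and 45 minutes leg 2 → 10:58 AM UTC (Jan 27).
Add 4 hours 45 minutes layover in Boston → 3:43 PM UTC.
Add 11 hours 40 minutes leg 3 → 3:23 AM UTC (Jan 28).
Eucla is UTC+8:45, so local arrival = 3:23 AM + 8:45 = 12:08 PM on Jan 28.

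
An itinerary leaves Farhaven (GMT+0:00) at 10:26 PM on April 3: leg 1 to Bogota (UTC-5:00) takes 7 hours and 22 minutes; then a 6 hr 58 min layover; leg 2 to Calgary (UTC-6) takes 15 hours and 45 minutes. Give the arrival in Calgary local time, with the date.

Farhaven is at UTC+0, so departure is already 10:26 PM UTC on Apr 3.
Add 7 hours and 22 minutes leg 1 → 5:48 AM UTC (Apr 4).
Add 6 hours 58 minutes layover in Bogota → 12:46 PM UTC.
Add 15 hours and 45 minutes leg 2 → 4:31 AM UTC (Apr 5).
Calgary is UTC−6:00, so local arrival = 4:31 AM − 6:00 = 10:31 PM on Apr 4.

10:31 PM on Apr 4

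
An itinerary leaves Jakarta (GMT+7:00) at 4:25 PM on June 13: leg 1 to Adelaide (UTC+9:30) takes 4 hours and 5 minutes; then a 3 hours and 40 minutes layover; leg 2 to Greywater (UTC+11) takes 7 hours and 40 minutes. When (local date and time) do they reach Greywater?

Convert departure to UTC: 4:25 PM − 7:00 = 9:25 AM UTC on Jun 13.
Add 4 hours and 5 minutes leg 1 → 1:30 PM UTC.
Add 3 hours and 40 minutes layover in Adelaide → 5:10 PM UTC.
Add 7 hours and 40 minutes leg 2 → 12:50 AM UTC (Jun 14).
Greywater is UTC+11:00, so local arrival = 12:50 AM + 11:00 = 11:50 AM on Jun 14.

11:50 AM on Jun 14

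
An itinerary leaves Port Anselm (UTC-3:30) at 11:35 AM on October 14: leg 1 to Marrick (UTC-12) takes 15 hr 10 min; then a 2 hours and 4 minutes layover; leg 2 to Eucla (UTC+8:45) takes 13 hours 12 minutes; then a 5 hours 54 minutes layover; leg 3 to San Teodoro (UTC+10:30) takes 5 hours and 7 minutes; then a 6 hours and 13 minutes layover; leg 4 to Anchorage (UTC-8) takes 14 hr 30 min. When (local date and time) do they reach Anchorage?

Convert departure to UTC: 11:35 AM + 3:30 = 3:05 PM UTC on Oct 14.
Add 15 hours 10 minutes leg 1 → 6:15 AM UTC (Oct 15).
Add 2 hours and 4 minutes layover in Marrick → 8:19 AM UTC.
Add 13 hours 12 minutes leg 2 → 9:31 PM UTC.
Add 5 hours 54 minutes layover in Eucla → 3:25 AM UTC (Oct 16).
Add 5 hours and 7 minutes leg 3 → 8:32 AM UTC.
Add 6 hours 13 minutes layover in San Teodoro → 2:45 PM UTC.
Add 14 hours 30 minutes leg 4 → 5:15 AM UTC (Oct 17).
Anchorage is UTC−8:00, so local arrival = 5:15 AM − 8:00 = 9:15 PM on Oct 16.

9:15 PM on Oct 16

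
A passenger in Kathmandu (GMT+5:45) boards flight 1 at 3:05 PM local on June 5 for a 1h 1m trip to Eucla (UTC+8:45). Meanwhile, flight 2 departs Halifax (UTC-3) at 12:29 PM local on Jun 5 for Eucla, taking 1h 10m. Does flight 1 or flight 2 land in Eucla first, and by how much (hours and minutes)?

Flight 1 in UTC: 3:05 PM − 5:45 = 9:20 AM on Jun 5.
+1 hour 1 minute → arrive 10:21 AM UTC on Jun 5.
Flight 2 in UTC: 12:29 PM + 3:00 = 3:29 PM on Jun 5.
+1 hour 10 minutes → arrive 4:39 PM UTC on Jun 5.
Flight 1 lands earlier by 6 hours 18 minutes.

the first, by 6 hours 18 minutes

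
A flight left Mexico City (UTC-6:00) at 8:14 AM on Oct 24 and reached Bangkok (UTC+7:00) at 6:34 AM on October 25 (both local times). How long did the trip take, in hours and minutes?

9 hours 20 minutes

Departure in UTC: 8:14 AM + 6:00 = 2:14 PM on Oct 24.
Arrival in UTC: 6:34 AM − 7:00 = 11:34 PM on Oct 24.
Elapsed = 11:34 PM − 2:14 PM = 9 hours 20 minutes.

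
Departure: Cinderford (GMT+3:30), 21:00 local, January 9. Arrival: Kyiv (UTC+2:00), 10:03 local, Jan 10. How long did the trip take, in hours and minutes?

14 hours 33 minutes

Kyiv is 1:30 behind Cinderford.
Clock-face elapsed time (ignoring zones) is 13 hours 3 minutes.
Actual elapsed = 13 hours 3 minutes + 1:30 = 14 hours 33 minutes.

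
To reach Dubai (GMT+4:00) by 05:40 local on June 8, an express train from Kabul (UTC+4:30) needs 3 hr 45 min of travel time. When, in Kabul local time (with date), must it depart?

02:25 on June 8

Target arrival in UTC: 05:40 − 4:00 = 01:40 on Jun 8.
Subtract 3 hours and 45 minutes → departure 21:55 UTC on Jun 7.
Kabul is UTC+4:30: 21:55 + 4:30 = 02:25 on Jun 8.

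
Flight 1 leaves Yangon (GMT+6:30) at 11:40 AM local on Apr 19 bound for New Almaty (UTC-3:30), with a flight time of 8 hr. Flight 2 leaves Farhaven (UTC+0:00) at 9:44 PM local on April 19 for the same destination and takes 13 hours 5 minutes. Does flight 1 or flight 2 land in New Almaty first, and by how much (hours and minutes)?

the first, by 21 hours 39 minutes

Flight 1 in UTC: 11:40 AM − 6:30 = 5:10 AM on Apr 19.
+8 hours → arrive 1:10 PM UTC on Apr 19.
Flight 2 departs at 9:44 PM UTC (Apr 19).
+13 hours and 5 minutes → arrive 10:49 AM UTC on Apr 20.
Flight 1 lands earlier by 21 hours 39 minutes.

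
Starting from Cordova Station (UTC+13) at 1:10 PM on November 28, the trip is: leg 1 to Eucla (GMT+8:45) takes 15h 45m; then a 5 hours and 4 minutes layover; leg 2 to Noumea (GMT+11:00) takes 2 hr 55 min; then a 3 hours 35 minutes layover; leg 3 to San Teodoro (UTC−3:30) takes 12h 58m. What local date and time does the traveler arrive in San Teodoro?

12:57 PM on November 29

Convert departure to UTC: 1:10 PM − 13:00 = 12:10 AM UTC on Nov 28.
Add 15 hours 45 minutes leg 1 → 3:55 PM UTC.
Add 5 hours 4 minutes layover in Eucla → 8:59 PM UTC.
Add 2 hours 55 minutes leg 2 → 11:54 PM UTC.
Add 3 hours 35 minutes layover in Noumea → 3:29 AM UTC (Nov 29).
Add 12 hours 58 minutes leg 3 → 4:27 PM UTC.
San Teodoro is UTC−3:30, so local arrival = 4:27 PM − 3:30 = 12:57 PM on Nov 29.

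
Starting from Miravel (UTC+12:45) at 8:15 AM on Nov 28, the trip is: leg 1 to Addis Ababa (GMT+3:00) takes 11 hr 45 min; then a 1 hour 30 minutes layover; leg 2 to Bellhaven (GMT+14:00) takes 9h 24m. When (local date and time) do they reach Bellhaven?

8:09 AM on November 29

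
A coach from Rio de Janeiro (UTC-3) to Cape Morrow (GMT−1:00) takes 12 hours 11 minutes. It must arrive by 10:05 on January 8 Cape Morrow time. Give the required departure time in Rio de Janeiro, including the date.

19:54 on January 7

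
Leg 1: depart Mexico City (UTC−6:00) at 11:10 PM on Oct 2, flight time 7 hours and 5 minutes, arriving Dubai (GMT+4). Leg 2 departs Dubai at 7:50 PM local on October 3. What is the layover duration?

3 hours 35 minutes

Convert departure to UTC: 11:10 PM + 6:00 = 5:10 AM UTC on Oct 3.
Add 7 hours and 5 minutes flight time → 12:15 PM UTC.
Dubai is UTC+4:00, so local arrival = 12:15 PM + 4:00 = 4:15 PM on Oct 3.
Layover = 7:50 PM − 4:15 PM = 3 hours 35 minutes.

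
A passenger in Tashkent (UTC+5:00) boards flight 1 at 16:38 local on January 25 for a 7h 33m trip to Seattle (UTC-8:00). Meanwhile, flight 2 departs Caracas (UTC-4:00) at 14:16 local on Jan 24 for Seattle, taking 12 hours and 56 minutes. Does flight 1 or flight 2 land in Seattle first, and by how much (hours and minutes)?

Flight 1 in UTC: 16:38 − 5:00 = 11:38 on Jan 25.
+7 hours 33 minutes → arrive 19:11 UTC on Jan 25.
Flight 2 in UTC: 14:16 + 4:00 = 18:16 on Jan 24.
+12 hours 56 minutes → arrive 07:12 UTC on Jan 25.
Flight 2 lands earlier by 11 hours 59 minutes.

the second, by 11 hours 59 minutes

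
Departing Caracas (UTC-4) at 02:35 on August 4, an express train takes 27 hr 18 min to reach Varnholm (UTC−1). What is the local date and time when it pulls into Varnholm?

Varnholm is 3:00 ahead of Caracas.
After 27 hours and 18 minutes it is 05:53 (Aug 5) in Caracas.
Shift by the zone difference: 05:53 + 3:00 = 08:53 on Aug 5 in Varnholm.

08:53 on Aug 5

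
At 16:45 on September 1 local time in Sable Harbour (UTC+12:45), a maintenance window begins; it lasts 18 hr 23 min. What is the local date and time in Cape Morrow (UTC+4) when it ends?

02:23 on September 2

Convert start to UTC: 16:45 − 12:45 = 04:00 UTC on Sep 1.
Add 18 hours 23 minutes duration → 22:23 UTC.
Cape Morrow is UTC+4:00, so local end time = 22:23 + 4:00 = 02:23 on Sep 2.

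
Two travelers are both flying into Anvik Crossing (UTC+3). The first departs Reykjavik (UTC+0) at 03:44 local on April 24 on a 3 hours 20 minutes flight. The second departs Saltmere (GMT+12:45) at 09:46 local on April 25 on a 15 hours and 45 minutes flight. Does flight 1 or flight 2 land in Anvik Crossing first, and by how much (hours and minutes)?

the first, by 29 hours 42 minutes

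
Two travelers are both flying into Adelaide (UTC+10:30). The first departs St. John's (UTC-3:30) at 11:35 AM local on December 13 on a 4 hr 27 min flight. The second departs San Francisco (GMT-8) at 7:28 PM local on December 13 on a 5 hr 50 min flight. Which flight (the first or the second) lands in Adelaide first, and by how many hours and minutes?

the first, by 13 hours 46 minutes

Flight 1 in UTC: 11:35 AM + 3:30 = 3:05 PM on Dec 13.
+4 hours and 27 minutes → arrive 7:32 PM UTC on Dec 13.
Flight 2 in UTC: 7:28 PM + 8:00 = 3:28 AM on Dec 14.
+5 hours and 50 minutes → arrive 9:18 AM UTC on Dec 14.
Flight 1 lands earlier by 13 hours 46 minutes.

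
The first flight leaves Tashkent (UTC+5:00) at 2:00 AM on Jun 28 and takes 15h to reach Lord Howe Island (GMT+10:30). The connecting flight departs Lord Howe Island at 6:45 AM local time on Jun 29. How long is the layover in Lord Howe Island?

Convert departure to UTC: 2:00 AM − 5:00 = 9:00 PM UTC on Jun 27.
Add 15 hours flight time → 12:00 PM UTC (Jun 28).
Lord Howe Island is UTC+10:30, so local arrival = 12:00 PM + 10:30 = 10:30 PM on Jun 28.
Layover = 6:45 AM − 10:30 PM (+1 day) = 8 hours 15 minutes.

8 hours 15 minutes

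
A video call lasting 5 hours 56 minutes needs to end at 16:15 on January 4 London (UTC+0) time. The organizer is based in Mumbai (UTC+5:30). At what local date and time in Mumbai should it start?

Target end time is already UTC: 16:15 on Jan 4.
Subtract 5 hours 56 minutes → start 10:19 UTC on Jan 4.
Mumbai is UTC+5:30: 10:19 + 5:30 = 15:49 on Jan 4.

15:49 on January 4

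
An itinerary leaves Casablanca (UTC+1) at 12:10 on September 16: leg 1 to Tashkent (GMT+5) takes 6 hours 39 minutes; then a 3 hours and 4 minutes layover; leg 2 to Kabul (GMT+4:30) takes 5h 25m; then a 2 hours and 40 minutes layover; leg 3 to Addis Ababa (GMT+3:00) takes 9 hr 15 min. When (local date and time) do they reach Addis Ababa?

17:13 on September 17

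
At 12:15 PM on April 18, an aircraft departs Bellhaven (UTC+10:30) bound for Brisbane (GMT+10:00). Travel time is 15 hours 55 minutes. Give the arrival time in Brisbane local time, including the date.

Brisbane is 0:30 behind Bellhaven.
After 15 hours and 55 minutes it is 4:10 AM (Apr 19) in Bellhaven.
Shift by the zone difference: 4:10 AM − 0:30 = 3:40 AM on Apr 19 in Brisbane.

3:40 AM on April 19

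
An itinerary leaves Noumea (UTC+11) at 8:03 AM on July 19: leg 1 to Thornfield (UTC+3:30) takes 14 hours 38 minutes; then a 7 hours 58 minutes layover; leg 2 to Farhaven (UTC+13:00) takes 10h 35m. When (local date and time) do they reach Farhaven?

7:14 PM on July 20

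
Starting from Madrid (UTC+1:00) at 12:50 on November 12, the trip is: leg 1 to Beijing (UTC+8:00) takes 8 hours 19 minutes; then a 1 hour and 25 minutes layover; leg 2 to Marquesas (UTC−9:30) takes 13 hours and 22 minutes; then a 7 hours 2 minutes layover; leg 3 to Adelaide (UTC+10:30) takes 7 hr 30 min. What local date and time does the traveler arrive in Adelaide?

Convert departure to UTC: 12:50 − 1:00 = 11:50 UTC on Nov 12.
Add 8 hours and 19 minutes leg 1 → 20:09 UTC.
Add 1 hour 25 minutes layover in Beijing → 21:34 UTC.
Add 13 hours 22 minutes leg 2 → 10:56 UTC (Nov 13).
Add 7 hours and 2 minutes layover in Marquesas → 17:58 UTC.
Add 7 hours and 30 minutes leg 3 → 01:28 UTC (Nov 14).
Adelaide is UTC+10:30, so local arrival = 01:28 + 10:30 = 11:58 on Nov 14.

11:58 on November 14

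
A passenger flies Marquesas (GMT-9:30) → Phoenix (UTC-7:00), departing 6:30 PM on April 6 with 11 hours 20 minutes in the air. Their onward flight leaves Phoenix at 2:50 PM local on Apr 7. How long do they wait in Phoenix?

6 hours 30 minutes

Convert departure to UTC: 6:30 PM + 9:30 = 4:00 AM UTC on Apr 7.
Add 11 hours and 20 minutes flight time → 3:20 PM UTC.
Phoenix is UTC−7:00, so local arrival = 3:20 PM − 7:00 = 8:20 AM on Apr 7.
Layover = 2:50 PM − 8:20 AM = 6 hours 30 minutes.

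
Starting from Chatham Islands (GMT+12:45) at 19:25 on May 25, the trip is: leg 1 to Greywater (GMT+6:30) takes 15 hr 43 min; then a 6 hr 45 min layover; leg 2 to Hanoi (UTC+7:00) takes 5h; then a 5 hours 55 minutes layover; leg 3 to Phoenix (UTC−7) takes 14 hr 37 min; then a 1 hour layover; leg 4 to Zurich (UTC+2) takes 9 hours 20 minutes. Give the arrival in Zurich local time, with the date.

19:00 on May 27

Convert departure to UTC: 19:25 − 12:45 = 06:40 UTC on May 25.
Add 15 hours and 43 minutes leg 1 → 22:23 UTC.
Add 6 hours 45 minutes layover in Greywater → 05:08 UTC (May 26).
Add 5 hours leg 2 → 10:08 UTC.
Add 5 hours and 55 minutes layover in Hanoi → 16:03 UTC.
Add 14 hours 37 minutes leg 3 → 06:40 UTC (May 27).
Add 1 hour layover in Phoenix → 07:40 UTC.
Add 9 hours and 20 minutes leg 4 → 17:00 UTC.
Zurich is UTC+2:00, so local arrival = 17:00 + 2:00 = 19:00 on May 27.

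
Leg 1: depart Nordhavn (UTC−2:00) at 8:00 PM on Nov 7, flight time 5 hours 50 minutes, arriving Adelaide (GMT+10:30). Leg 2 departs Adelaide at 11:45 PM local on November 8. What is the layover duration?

Convert departure to UTC: 8:00 PM + 2:00 = 10:00 PM UTC on Nov 7.
Add 5 hours 50 minutes flight time → 3:50 AM UTC (Nov 8).
Adelaide is UTC+10:30, so local arrival = 3:50 AM + 10:30 = 2:20 PM on Nov 8.
Layover = 11:45 PM − 2:20 PM = 9 hours 25 minutes.

9 hours 25 minutes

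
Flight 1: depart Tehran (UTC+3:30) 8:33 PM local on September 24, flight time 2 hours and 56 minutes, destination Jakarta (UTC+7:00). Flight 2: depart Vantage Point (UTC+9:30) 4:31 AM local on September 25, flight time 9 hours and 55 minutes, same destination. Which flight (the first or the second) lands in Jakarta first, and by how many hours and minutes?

the first, by 8 hours 57 minutes

Flight 1 in UTC: 8:33 PM − 3:30 = 5:03 PM on Sep 24.
+2 hours 56 minutes → arrive 7:59 PM UTC on Sep 24.
Flight 2 in UTC: 4:31 AM − 9:30 = 7:01 PM on Sep 24.
+9 hours 55 minutes → arrive 4:56 AM UTC on Sep 25.
Flight 1 lands earlier by 8 hours 57 minutes.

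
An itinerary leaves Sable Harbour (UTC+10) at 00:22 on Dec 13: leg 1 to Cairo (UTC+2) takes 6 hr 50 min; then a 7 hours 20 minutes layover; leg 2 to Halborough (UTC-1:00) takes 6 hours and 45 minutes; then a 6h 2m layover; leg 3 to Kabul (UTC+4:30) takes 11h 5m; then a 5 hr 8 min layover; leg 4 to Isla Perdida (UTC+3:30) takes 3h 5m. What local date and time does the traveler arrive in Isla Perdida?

16:07 on December 14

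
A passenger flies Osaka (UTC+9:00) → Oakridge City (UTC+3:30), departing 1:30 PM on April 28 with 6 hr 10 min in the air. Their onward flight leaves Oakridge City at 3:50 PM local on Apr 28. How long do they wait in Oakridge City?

1 hour 40 minutes

Convert departure to UTC: 1:30 PM − 9:00 = 4:30 AM UTC on Apr 28.
Add 6 hours and 10 minutes flight time → 10:40 AM UTC.
Oakridge City is UTC+3:30, so local arrival = 10:40 AM + 3:30 = 2:10 PM on Apr 28.
Layover = 3:50 PM − 2:10 PM = 1 hour 40 minutes.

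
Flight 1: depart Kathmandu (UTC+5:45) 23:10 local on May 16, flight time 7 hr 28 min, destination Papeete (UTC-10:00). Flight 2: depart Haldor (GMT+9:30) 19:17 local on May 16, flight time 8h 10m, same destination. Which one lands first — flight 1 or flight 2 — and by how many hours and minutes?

the second, by 6 hours 56 minutes

Flight 1 in UTC: 23:10 − 5:45 = 17:25 on May 16.
+7 hours 28 minutes → arrive 00:53 UTC on May 17.
Flight 2 in UTC: 19:17 − 9:30 = 09:47 on May 16.
+8 hours and 10 minutes → arrive 17:57 UTC on May 16.
Flight 2 lands earlier by 6 hours 56 minutes.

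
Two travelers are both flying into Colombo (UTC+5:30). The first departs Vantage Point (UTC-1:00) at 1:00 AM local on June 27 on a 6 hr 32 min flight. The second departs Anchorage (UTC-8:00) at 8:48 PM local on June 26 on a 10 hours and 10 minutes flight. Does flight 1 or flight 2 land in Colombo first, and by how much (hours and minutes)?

Flight 1 in UTC: 1:00 AM + 1:00 = 2:00 AM on Jun 27.
+6 hours 32 minutes → arrive 8:32 AM UTC on Jun 27.
Flight 2 in UTC: 8:48 PM + 8:00 = 4:48 AM on Jun 27.
+10 hours and 10 minutes → arrive 2:58 PM UTC on Jun 27.
Flight 1 lands earlier by 6 hours 26 minutes.

the first, by 6 hours 26 minutes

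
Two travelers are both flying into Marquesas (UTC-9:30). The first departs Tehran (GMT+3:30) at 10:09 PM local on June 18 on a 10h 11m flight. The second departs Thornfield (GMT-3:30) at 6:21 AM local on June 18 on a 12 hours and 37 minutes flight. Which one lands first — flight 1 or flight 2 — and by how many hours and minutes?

the second, by 6 hours 22 minutes

Flight 1 in UTC: 10:09 PM − 3:30 = 6:39 PM on Jun 18.
+10 hours and 11 minutes → arrive 4:50 AM UTC on Jun 19.
Flight 2 in UTC: 6:21 AM + 3:30 = 9:51 AM on Jun 18.
+12 hours and 37 minutes → arrive 10:28 PM UTC on Jun 18.
Flight 2 lands earlier by 6 hours 22 minutes.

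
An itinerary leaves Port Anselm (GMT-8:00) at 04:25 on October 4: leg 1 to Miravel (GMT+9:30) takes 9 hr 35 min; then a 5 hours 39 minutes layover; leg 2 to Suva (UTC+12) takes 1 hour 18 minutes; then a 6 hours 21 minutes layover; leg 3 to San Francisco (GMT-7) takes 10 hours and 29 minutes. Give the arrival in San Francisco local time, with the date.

14:47 on October 5

Convert departure to UTC: 04:25 + 8:00 = 12:25 UTC on Oct 4.
Add 9 hours 35 minutes leg 1 → 22:00 UTC.
Add 5 hours and 39 minutes layover in Miravel → 03:39 UTC (Oct 5).
Add 1 hour 18 minutes leg 2 → 04:57 UTC.
Add 6 hours and 21 minutes layover in Suva → 11:18 UTC.
Add 10 hours and 29 minutes leg 3 → 21:47 UTC.
San Francisco is UTC−7:00, so local arrival = 21:47 − 7:00 = 14:47 on Oct 5.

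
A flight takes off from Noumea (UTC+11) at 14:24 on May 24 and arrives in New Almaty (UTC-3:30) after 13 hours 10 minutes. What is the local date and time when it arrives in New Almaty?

New Almaty is 14:30 behind Noumea.
After 13 hours 10 minutes it is 03:34 (May 25) in Noumea.
Shift by the zone difference: 03:34 − 14:30 = 13:04 on May 24 in New Almaty.

13:04 on May 24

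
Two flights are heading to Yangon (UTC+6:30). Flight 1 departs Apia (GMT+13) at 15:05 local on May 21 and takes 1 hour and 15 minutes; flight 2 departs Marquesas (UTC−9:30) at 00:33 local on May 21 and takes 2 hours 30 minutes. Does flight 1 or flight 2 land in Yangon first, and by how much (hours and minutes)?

Flight 1 in UTC: 15:05 − 13:00 = 02:05 on May 21.
+1 hour 15 minutes → arrive 03:20 UTC on May 21.
Flight 2 in UTC: 00:33 + 9:30 = 10:03 on May 21.
+2 hours and 30 minutes → arrive 12:33 UTC on May 21.
Flight 1 lands earlier by 9 hours 13 minutes.

the first, by 9 hours 13 minutes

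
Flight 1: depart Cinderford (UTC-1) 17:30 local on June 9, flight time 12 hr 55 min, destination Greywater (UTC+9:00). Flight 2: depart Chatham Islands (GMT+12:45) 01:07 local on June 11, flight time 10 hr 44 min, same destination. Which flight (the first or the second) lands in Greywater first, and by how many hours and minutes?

the first, by 15 hours 41 minutes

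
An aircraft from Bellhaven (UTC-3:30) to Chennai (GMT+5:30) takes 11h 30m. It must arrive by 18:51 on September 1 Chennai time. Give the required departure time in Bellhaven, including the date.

22:21 on Aug 31

Target arrival in UTC: 18:51 − 5:30 = 13:21 on Sep 1.
Subtract 11 hours 30 minutes → departure 01:51 UTC on Sep 1.
Bellhaven is UTC−3:30: 01:51 − 3:30 = 22:21 on Aug 31.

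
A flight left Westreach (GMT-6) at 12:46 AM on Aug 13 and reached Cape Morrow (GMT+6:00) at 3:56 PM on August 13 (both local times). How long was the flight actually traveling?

3 hours 10 minutes

Departure in UTC: 12:46 AM + 6:00 = 6:46 AM on Aug 13.
Arrival in UTC: 3:56 PM − 6:00 = 9:56 AM on Aug 13.
Elapsed = 9:56 AM − 6:46 AM = 3 hours 10 minutes.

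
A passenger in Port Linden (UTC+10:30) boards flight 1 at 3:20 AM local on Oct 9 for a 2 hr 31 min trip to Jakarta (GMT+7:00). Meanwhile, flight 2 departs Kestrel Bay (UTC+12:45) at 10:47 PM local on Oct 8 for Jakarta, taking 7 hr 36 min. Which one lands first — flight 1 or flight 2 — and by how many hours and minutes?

the second, by 1 hour 43 minutes

Flight 1 in UTC: 3:20 AM − 10:30 = 4:50 PM on Oct 8.
+2 hours 31 minutes → arrive 7:21 PM UTC on Oct 8.
Flight 2 in UTC: 10:47 PM − 12:45 = 10:02 AM on Oct 8.
+7 hours 36 minutes → arrive 5:38 PM UTC on Oct 8.
Flight 2 lands earlier by 1 hour 43 minutes.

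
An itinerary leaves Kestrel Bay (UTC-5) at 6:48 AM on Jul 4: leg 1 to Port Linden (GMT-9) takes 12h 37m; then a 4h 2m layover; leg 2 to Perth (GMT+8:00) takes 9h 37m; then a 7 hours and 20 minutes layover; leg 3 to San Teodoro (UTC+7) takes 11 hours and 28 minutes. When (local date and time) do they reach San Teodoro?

3:52 PM on Jul 6

Convert departure to UTC: 6:48 AM + 5:00 = 11:48 AM UTC on Jul 4.
Add 12 hours 37 minutes leg 1 → 12:25 AM UTC (Jul 5).
Add 4 hours 2 minutes layover in Port Linden → 4:27 AM UTC.
Add 9 hours and 37 minutes leg 2 → 2:04 PM UTC.
Add 7 hours and 20 minutes layover in Perth → 9:24 PM UTC.
Add 11 hours and 28 minutes leg 3 → 8:52 AM UTC (Jul 6).
San Teodoro is UTC+7:00, so local arrival = 8:52 AM + 7:00 = 3:52 PM on Jul 6.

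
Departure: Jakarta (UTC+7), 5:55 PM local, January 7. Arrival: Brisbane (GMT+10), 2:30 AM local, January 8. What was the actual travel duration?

Brisbane is 3:00 ahead of Jakarta.
Clock-face elapsed time (ignoring zones) is 8 hours 35 minutes.
Actual elapsed = 8 hours 35 minutes − 3:00 = 5 hours 35 minutes.

5 hours 35 minutes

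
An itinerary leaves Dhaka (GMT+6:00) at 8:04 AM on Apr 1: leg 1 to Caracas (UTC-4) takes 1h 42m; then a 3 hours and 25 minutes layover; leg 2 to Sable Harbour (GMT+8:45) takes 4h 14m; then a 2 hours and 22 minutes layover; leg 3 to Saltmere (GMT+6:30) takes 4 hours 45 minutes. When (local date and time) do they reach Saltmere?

1:02 AM on April 2

Convert departure to UTC: 8:04 AM − 6:00 = 2:04 AM UTC on Apr 1.
Add 1 hour 42 minutes leg 1 → 3:46 AM UTC.
Add 3 hours and 25 minutes layover in Caracas → 7:11 AM UTC.
Add 4 hours 14 minutes leg 2 → 11:25 AM UTC.
Add 2 hours and 22 minutes layover in Sable Harbour → 1:47 PM UTC.
Add 4 hours and 45 minutes leg 3 → 6:32 PM UTC.
Saltmere is UTC+6:30, so local arrival = 6:32 PM + 6:30 = 1:02 AM on Apr 2.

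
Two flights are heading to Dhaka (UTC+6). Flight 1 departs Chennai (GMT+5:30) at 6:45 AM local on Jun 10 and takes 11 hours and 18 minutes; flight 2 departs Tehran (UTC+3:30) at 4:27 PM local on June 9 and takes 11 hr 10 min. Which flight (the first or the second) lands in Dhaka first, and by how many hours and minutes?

the second, by 12 hours 26 minutes

Flight 1 in UTC: 6:45 AM − 5:30 = 1:15 AM on Jun 10.
+11 hours and 18 minutes → arrive 12:33 PM UTC on Jun 10.
Flight 2 in UTC: 4:27 PM − 3:30 = 12:57 PM on Jun 9.
+11 hours and 10 minutes → arrive 12:07 AM UTC on Jun 10.
Flight 2 lands earlier by 12 hours 26 minutes.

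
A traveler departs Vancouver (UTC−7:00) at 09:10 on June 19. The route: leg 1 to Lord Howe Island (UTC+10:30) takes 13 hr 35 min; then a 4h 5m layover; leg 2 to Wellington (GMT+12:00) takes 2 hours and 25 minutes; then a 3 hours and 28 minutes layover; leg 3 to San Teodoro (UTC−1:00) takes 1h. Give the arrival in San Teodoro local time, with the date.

Convert departure to UTC: 09:10 + 7:00 = 16:10 UTC on Jun 19.
Add 13 hours 35 minutes leg 1 → 05:45 UTC (Jun 20).
Add 4 hours 5 minutes layover in Lord Howe Island → 09:50 UTC.
Add 2 hours 25 minutes leg 2 → 12:15 UTC.
Add 3 hours 28 minutes layover in Wellington → 15:43 UTC.
Add 1 hour leg 3 → 16:43 UTC.
San Teodoro is UTC−1:00, so local arrival = 16:43 − 1:00 = 15:43 on Jun 20.

15:43 on June 20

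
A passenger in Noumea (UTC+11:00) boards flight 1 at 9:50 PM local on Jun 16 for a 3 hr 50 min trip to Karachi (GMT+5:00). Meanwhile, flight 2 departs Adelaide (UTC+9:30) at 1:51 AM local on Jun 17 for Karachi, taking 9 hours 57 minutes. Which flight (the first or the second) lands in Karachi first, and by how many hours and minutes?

Flight 1 in UTC: 9:50 PM − 11:00 = 10:50 AM on Jun 16.
+3 hours 50 minutes → arrive 2:40 PM UTC on Jun 16.
Flight 2 in UTC: 1:51 AM − 9:30 = 4:21 PM on Jun 16.
+9 hours 57 minutes → arrive 2:18 AM UTC on Jun 17.
Flight 1 lands earlier by 11 hours 38 minutes.

the first, by 11 hours 38 minutes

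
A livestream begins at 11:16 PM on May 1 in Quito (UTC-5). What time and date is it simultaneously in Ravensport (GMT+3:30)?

Ravensport is 8:30 ahead of Quito.
Shift by the zone difference: 11:16 PM + 8:30 = 7:46 AM on May 2 in Ravensport.

7:46 AM on May 2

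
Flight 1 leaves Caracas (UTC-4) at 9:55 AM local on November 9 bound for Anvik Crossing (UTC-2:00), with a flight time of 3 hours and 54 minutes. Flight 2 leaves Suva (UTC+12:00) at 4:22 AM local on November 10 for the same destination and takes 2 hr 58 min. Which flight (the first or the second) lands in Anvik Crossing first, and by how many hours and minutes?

Flight 1 in UTC: 9:55 AM + 4:00 = 1:55 PM on Nov 9.
+3 hours and 54 minutes → arrive 5:49 PM UTC on Nov 9.
Flight 2 in UTC: 4:22 AM − 12:00 = 4:22 PM on Nov 9.
+2 hours 58 minutes → arrive 7:20 PM UTC on Nov 9.
Flight 1 lands earlier by 1 hour 31 minutes.

the first, by 1 hour 31 minutes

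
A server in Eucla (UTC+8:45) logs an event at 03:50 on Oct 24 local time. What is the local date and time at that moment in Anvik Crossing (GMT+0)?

19:05 on October 23

In UTC: 03:50 − 8:45 = 19:05 on Oct 23.
Anvik Crossing is UTC+0, so it is 19:05 on Oct 23.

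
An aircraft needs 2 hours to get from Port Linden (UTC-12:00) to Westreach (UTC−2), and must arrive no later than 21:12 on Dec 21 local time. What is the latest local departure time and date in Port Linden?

Target arrival in UTC: 21:12 + 2:00 = 23:12 on Dec 21.
Subtract 2 hours → departure 21:12 UTC on Dec 21.
Port Linden is UTC−12:00: 21:12 − 12:00 = 09:12 on Dec 21.

09:12 on December 21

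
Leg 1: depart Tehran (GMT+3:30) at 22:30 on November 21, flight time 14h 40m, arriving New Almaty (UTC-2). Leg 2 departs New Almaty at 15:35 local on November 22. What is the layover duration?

7 hours 55 minutes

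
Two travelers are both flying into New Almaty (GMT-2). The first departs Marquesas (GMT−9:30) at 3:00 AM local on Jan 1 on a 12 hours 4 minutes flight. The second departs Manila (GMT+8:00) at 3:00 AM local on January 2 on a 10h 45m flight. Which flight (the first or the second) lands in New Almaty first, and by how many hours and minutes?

the first, by 5 hours 11 minutes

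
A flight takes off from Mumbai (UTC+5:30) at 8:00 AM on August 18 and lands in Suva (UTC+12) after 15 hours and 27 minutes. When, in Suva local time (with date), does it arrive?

Convert departure to UTC: 8:00 AM − 5:30 = 2:30 AM UTC on Aug 18.
Add 15 hours and 27 minutes travel time → 5:57 PM UTC.
Suva is UTC+12:00, so local arrival = 5:57 PM + 12:00 = 5:57 AM on Aug 19.

5:57 AM on August 19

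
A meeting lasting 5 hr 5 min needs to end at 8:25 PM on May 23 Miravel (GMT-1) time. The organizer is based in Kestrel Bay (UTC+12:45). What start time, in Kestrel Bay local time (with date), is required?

Target end time in UTC: 8:25 PM + 1:00 = 9:25 PM on May 23.
Subtract 5 hours 5 minutes → start 4:20 PM UTC on May 23.
Kestrel Bay is UTC+12:45: 4:20 PM + 12:45 = 5:05 AM on May 24.

5:05 AM on May 24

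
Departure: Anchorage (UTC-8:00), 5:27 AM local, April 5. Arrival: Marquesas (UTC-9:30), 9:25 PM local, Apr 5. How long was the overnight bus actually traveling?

Departure in UTC: 5:27 AM + 8:00 = 1:27 PM on Apr 5.
Arrival in UTC: 9:25 PM + 9:30 = 6:55 AM on Apr 6.
Elapsed = 6:55 AM − 1:27 PM (+1 day) = 17 hours 28 minutes.

17 hours 28 minutes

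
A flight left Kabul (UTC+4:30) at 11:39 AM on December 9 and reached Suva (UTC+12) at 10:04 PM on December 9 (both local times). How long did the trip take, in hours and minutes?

Departure in UTC: 11:39 AM − 4:30 = 7:09 AM on Dec 9.
Arrival in UTC: 10:04 PM − 12:00 = 10:04 AM on Dec 9.
Elapsed = 10:04 AM − 7:09 AM = 2 hours 55 minutes.

2 hours 55 minutes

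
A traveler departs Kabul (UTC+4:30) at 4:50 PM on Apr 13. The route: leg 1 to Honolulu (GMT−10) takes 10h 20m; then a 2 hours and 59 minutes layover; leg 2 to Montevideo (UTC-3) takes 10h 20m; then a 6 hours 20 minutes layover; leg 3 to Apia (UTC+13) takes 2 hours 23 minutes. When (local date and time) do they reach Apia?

9:42 AM on April 15

Convert departure to UTC: 4:50 PM − 4:30 = 12:20 PM UTC on Apr 13.
Add 10 hours and 20 minutes leg 1 → 10:40 PM UTC.
Add 2 hours and 59 minutes layover in Honolulu → 1:39 AM UTC (Apr 14).
Add 10 hours and 20 minutes leg 2 → 11:59 AM UTC.
Add 6 hours 20 minutes layover in Montevideo → 6:19 PM UTC.
Add 2 hours 23 minutes leg 3 → 8:42 PM UTC.
Apia is UTC+13:00, so local arrival = 8:42 PM + 13:00 = 9:42 AM on Apr 15.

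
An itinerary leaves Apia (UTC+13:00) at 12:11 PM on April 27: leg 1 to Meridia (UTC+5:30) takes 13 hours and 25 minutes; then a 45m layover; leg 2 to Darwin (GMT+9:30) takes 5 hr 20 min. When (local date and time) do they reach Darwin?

Convert departure to UTC: 12:11 PM − 13:00 = 11:11 PM UTC on Apr 26.
Add 13 hours 25 minutes leg 1 → 12:36 PM UTC (Apr 27).
Add 45 minutes layover in Meridia → 1:21 PM UTC.
Add 5 hours and 20 minutes leg 2 → 6:41 PM UTC.
Darwin is UTC+9:30, so local arrival = 6:41 PM + 9:30 = 4:11 AM on Apr 28.

4:11 AM on April 28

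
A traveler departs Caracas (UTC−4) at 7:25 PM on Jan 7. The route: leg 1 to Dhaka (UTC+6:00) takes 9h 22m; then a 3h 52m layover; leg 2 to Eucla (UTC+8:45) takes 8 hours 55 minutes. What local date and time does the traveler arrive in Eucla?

6:19 AM on Jan 9

Convert departure to UTC: 7:25 PM + 4:00 = 11:25 PM UTC on Jan 7.
Add 9 hours 22 minutes leg 1 → 8:47 AM UTC (Jan 8).
Add 3 hours 52 minutes layover in Dhaka → 12:39 PM UTC.
Add 8 hours 55 minutes leg 2 → 9:34 PM UTC.
Eucla is UTC+8:45, so local arrival = 9:34 PM + 8:45 = 6:19 AM on Jan 9.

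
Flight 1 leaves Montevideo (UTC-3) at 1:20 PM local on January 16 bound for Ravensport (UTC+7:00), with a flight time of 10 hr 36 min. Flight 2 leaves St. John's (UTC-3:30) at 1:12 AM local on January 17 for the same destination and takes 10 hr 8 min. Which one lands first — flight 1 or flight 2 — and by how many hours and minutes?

the first, by 11 hours 54 minutes

Flight 1 in UTC: 1:20 PM + 3:00 = 4:20 PM on Jan 16.
+10 hours and 36 minutes → arrive 2:56 AM UTC on Jan 17.
Flight 2 in UTC: 1:12 AM + 3:30 = 4:42 AM on Jan 17.
+10 hours and 8 minutes → arrive 2:50 PM UTC on Jan 17.
Flight 1 lands earlier by 11 hours 54 minutes.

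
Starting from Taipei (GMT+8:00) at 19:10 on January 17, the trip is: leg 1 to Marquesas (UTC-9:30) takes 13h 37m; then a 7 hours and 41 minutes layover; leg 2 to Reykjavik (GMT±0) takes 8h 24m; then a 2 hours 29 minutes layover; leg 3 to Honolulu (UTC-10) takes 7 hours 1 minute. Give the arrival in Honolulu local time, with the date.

Convert departure to UTC: 19:10 − 8:00 = 11:10 UTC on Jan 17.
Add 13 hours 37 minutes leg 1 → 00:47 UTC (Jan 18).
Add 7 hours 41 minutes layover in Marquesas → 08:28 UTC.
Add 8 hours and 24 minutes leg 2 → 16:52 UTC.
Add 2 hours and 29 minutes layover in Reykjavik → 19:21 UTC.
Add 7 hours and 1 minute leg 3 → 02:22 UTC (Jan 19).
Honolulu is UTC−10:00, so local arrival = 02:22 − 10:00 = 16:22 on Jan 18.

16:22 on January 18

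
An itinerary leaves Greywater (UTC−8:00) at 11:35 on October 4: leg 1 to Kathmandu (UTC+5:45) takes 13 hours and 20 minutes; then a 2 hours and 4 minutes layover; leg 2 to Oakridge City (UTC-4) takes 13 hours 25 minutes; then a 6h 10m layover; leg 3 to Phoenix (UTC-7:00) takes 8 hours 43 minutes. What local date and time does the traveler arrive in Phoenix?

Convert departure to UTC: 11:35 + 8:00 = 19:35 UTC on Oct 4.
Add 13 hours 20 minutes leg 1 → 08:55 UTC (Oct 5).
Add 2 hours and 4 minutes layover in Kathmandu → 10:59 UTC.
Add 13 hours 25 minutes leg 2 → 00:24 UTC (Oct 6).
Add 6 hours and 10 minutes layover in Oakridge City → 06:34 UTC.
Add 8 hours and 43 minutes leg 3 → 15:17 UTC.
Phoenix is UTC−7:00, so local arrival = 15:17 − 7:00 = 08:17 on Oct 6.

08:17 on October 6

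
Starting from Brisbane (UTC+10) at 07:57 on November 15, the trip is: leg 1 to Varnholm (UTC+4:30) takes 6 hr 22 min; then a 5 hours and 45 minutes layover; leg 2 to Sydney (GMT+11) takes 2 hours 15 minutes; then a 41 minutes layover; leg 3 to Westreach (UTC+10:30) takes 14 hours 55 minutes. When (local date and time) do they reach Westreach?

14:25 on November 16

Convert departure to UTC: 07:57 − 10:00 = 21:57 UTC on Nov 14.
Add 6 hours 22 minutes leg 1 → 04:19 UTC (Nov 15).
Add 5 hours 45 minutes layover in Varnholm → 10:04 UTC.
Add 2 hours 15 minutes leg 2 → 12:19 UTC.
Add 41 minutes layover in Sydney → 13:00 UTC.
Add 14 hours and 55 minutes leg 3 → 03:55 UTC (Nov 16).
Westreach is UTC+10:30, so local arrival = 03:55 + 10:30 = 14:25 on Nov 16.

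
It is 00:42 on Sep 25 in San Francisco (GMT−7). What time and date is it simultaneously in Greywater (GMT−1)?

In UTC: 00:42 + 7:00 = 07:42 on Sep 25.
Greywater is UTC−1:00: 07:42 − 1:00 = 06:42 on Sep 25.

06:42 on September 25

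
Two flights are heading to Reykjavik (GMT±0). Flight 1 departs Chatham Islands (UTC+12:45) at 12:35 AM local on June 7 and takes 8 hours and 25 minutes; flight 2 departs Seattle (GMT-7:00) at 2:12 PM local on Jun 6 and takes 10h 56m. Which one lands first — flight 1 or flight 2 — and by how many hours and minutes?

the first, by 11 hours 53 minutes

Flight 1 in UTC: 12:35 AM − 12:45 = 11:50 AM on Jun 6.
+8 hours 25 minutes → arrive 8:15 PM UTC on Jun 6.
Flight 2 in UTC: 2:12 PM + 7:00 = 9:12 PM on Jun 6.
+10 hours 56 minutes → arrive 8:08 AM UTC on Jun 7.
Flight 1 lands earlier by 11 hours 53 minutes.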